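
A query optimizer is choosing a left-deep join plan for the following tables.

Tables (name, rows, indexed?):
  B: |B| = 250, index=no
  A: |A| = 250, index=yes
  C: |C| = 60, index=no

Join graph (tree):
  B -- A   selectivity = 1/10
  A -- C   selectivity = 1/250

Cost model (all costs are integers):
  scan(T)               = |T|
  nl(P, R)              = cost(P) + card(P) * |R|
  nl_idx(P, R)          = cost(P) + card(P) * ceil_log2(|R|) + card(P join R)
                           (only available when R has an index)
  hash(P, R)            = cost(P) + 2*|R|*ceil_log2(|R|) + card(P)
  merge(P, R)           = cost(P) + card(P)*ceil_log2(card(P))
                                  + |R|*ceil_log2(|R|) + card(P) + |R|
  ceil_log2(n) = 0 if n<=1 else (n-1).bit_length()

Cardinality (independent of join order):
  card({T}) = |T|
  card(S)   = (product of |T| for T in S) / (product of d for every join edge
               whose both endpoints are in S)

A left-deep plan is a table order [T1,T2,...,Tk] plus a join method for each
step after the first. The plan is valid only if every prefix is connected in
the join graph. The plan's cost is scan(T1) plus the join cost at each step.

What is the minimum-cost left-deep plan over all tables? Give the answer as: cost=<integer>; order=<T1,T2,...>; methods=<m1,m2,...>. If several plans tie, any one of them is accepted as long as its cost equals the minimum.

cost=3270; order=C,A,B; methods=nl_idx,merge

Selinger DP (subsets sized 1..n):
  {B}: scan cost=250, card=250
  {A}: scan cost=250, card=250
  {C}: scan cost=60, card=60
  {AB}: card=6250; try (B,hash)→4500, (A,hash)→4500, (B,merge)→4750, (A,merge)→4750, (A,nl_idx)→8500, (B,nl)→62750 …(+1); best=4500 via (B,hash)
  {AC}: card=60; try (A,nl_idx)→600, (C,hash)→1220, (A,merge)→2730, (C,merge)→2920, (A,hash)→4120, (A,nl)→15060 …(+1); best=600 via (A,nl_idx)
  {ABC}: card=1500; try (B,merge)→3270, (B,hash)→4660, (C,hash)→11470, (B,nl)→15600, (C,merge)→92420, (C,nl)→379500; best=3270 via (B,merge)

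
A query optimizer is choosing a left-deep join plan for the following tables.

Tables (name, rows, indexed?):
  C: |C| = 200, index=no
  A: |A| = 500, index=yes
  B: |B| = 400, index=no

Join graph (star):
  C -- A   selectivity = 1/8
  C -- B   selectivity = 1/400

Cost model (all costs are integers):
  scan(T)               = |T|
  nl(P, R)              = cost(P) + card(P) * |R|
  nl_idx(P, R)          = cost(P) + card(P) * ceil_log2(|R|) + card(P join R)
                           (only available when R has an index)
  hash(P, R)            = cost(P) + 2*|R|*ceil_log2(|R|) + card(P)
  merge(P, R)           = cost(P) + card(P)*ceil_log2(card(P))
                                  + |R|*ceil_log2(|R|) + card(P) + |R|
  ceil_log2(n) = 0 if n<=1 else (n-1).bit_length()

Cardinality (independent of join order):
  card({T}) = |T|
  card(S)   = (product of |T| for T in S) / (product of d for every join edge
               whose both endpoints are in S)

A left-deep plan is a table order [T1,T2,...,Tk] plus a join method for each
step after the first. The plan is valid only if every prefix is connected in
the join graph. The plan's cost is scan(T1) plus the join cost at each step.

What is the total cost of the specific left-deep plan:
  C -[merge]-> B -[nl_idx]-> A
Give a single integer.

step 1: scan C: cost=200, card=200
step 2: join B via merge
    card(P join B) = 200*400/(400) = 200
    cost = 200 + 200*8 + 400*9 + 200 + 400 = 6000
step 3: join A via nl_idx
    card(P join A) = 200*500/(8) = 12500
    cost = 6000 + 200*9 + 12500 = 20300

20300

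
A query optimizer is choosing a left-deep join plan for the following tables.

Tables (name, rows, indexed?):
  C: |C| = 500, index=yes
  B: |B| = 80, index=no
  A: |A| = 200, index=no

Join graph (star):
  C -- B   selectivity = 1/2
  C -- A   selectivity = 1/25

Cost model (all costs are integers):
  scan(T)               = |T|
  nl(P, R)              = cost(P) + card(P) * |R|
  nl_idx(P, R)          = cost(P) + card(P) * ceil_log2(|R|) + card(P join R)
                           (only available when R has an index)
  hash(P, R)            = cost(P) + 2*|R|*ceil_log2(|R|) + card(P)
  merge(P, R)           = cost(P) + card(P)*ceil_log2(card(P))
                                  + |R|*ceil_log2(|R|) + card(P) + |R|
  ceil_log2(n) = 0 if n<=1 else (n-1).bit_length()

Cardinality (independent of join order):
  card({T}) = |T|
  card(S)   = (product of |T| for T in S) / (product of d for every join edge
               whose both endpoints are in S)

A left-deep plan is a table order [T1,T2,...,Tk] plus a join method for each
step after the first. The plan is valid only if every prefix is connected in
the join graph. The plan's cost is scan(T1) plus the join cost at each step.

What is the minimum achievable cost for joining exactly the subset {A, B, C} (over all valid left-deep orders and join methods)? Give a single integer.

Selinger DP over subsets of {A,B,C}:
  {C}: scan cost=500, card=500
  {B}: scan cost=80, card=80
  {A}: scan cost=200, card=200
  {BC}: card=20000; try (B,hash)→2120, (C,merge)→5720, (B,merge)→6140, (C,hash)→9160, (C,nl_idx)→20800, (C,nl)→40080 …(+1); best=2120 via (B,hash)
  {AC}: card=4000; try (A,hash)→4200, (C,nl_idx)→6000, (C,merge)→7000, (A,merge)→7300, (C,hash)→9400, (C,nl)→100200 …(+1); best=4200 via (A,hash)
  {ABC}: card=160000; try (B,hash)→9320, (A,hash)→25320, (B,merge)→56840, (A,merge)→323920, (B,nl)→324200, (A,nl)→4002120; best=9320 via (B,hash)

9320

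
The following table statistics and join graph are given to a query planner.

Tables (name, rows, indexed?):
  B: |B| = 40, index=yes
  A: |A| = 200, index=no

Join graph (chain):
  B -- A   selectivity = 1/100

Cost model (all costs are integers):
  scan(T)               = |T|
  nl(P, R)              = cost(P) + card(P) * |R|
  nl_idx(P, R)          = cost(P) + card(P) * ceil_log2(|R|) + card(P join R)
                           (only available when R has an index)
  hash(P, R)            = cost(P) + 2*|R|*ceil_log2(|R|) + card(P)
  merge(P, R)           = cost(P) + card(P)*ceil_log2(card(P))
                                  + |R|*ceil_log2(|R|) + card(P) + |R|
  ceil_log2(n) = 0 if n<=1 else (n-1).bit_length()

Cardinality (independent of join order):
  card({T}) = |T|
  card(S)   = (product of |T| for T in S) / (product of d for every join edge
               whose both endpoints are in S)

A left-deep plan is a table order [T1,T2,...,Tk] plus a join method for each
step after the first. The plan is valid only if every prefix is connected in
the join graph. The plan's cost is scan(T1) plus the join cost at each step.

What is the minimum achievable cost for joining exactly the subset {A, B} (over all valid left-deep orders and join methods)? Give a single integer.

Selinger DP over subsets of {A,B}:
  {B}: scan cost=40, card=40
  {A}: scan cost=200, card=200
  {AB}: card=80; try (B,hash)→880, (B,nl_idx)→1480, (A,merge)→2120, (B,merge)→2280, (A,hash)→3280, (A,nl)→8040 …(+1); best=880 via (B,hash)

880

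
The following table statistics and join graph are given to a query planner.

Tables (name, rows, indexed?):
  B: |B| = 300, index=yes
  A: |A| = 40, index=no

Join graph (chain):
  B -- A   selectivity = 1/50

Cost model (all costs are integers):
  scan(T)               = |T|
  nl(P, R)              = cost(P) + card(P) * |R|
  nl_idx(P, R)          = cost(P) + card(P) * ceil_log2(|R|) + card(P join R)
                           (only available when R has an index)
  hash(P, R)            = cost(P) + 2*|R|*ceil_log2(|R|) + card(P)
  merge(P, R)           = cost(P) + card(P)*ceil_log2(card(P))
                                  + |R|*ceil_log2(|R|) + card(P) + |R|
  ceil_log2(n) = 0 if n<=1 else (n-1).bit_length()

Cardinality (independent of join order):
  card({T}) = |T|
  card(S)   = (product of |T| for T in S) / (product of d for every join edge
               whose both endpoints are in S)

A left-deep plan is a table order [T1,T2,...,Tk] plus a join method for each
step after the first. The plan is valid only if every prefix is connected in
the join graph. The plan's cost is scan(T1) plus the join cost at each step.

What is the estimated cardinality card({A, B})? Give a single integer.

Tables in S: A(40), B(300)
Edges inside S: B-A(d=50)
numerator = 40 * 300 = 12000
denominator = 50 = 50
card(S) = 12000 / 50 = 240

240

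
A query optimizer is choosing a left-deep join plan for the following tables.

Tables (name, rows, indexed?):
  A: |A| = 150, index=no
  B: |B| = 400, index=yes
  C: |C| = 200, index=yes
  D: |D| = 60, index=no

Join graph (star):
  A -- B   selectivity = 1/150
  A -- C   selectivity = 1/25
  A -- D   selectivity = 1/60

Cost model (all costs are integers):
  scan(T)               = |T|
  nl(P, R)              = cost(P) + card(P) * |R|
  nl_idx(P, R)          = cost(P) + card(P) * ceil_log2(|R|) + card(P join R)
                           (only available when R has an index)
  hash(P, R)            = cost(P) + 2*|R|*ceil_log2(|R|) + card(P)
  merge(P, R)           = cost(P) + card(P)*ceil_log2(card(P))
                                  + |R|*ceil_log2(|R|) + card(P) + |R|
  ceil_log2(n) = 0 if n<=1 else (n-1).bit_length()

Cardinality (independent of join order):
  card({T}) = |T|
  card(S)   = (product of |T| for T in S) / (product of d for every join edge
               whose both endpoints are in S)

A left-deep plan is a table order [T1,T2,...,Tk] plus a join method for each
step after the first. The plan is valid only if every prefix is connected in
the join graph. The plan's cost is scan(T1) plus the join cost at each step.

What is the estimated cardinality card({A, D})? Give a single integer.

150

Tables in S: A(150), D(60)
Edges inside S: A-D(d=60)
numerator = 150 * 60 = 9000
denominator = 60 = 60
card(S) = 9000 / 60 = 150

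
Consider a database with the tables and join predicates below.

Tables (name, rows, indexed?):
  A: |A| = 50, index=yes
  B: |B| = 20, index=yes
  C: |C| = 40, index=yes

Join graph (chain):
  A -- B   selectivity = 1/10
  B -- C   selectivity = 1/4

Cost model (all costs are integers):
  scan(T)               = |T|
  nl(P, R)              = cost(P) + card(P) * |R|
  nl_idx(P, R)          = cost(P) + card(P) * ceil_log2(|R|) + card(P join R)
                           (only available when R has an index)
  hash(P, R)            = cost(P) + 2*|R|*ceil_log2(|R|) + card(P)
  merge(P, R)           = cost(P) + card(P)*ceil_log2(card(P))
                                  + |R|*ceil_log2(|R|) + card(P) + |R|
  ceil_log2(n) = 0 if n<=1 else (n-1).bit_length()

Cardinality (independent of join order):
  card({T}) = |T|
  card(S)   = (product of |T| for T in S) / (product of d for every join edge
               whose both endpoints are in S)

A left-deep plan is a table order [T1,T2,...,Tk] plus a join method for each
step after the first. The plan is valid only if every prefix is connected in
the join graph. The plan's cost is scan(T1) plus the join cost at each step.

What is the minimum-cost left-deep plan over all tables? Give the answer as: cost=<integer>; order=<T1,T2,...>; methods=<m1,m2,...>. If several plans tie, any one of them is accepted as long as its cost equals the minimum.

Selinger DP (subsets sized 1..n):
  {A}: scan cost=50, card=50
  {B}: scan cost=20, card=20
  {C}: scan cost=40, card=40
  {AB}: card=100; try (A,nl_idx)→240, (B,hash)→300, (B,nl_idx)→400, (A,merge)→490, (B,merge)→520, (A,hash)→640 …(+2); best=240 via (A,nl_idx)
  {BC}: card=200; try (B,hash)→280, (C,nl_idx)→340, (C,merge)→420, (B,merge)→440, (B,nl_idx)→440, (C,hash)→520 …(+2); best=280 via (B,hash)
  {ABC}: card=1000; try (C,hash)→820, (A,hash)→1080, (C,merge)→1320, (C,nl_idx)→1840, (A,merge)→2430, (A,nl_idx)→2480 …(+2); best=820 via (C,hash)

cost=820; order=B,A,C; methods=nl_idx,hash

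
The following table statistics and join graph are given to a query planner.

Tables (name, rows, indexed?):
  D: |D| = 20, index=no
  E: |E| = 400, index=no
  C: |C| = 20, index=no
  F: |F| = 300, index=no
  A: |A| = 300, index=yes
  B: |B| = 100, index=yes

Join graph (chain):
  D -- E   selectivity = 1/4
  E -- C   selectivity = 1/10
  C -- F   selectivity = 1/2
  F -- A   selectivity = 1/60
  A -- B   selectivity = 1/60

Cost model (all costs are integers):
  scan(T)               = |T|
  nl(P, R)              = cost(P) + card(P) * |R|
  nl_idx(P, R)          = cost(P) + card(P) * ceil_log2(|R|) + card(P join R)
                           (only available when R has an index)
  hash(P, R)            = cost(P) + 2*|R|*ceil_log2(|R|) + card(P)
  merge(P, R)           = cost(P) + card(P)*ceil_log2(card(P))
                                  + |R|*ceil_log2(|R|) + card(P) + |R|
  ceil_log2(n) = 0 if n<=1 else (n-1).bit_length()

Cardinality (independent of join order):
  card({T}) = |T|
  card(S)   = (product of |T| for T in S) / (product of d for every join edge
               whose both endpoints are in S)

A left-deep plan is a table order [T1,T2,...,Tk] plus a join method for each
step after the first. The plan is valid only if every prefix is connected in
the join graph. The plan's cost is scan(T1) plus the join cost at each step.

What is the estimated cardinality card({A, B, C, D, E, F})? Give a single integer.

Tables in S: A(300), B(100), C(20), D(20), E(400), F(300)
Edges inside S: D-E(d=4), E-C(d=10), C-F(d=2), F-A(d=60), A-B(d=60)
numerator = 300 * 100 * 20 * 20 * 400 * 300 = 1440000000000
denominator = 4 * 10 * 2 * 60 * 60 = 288000
card(S) = 1440000000000 / 288000 = 5000000

5000000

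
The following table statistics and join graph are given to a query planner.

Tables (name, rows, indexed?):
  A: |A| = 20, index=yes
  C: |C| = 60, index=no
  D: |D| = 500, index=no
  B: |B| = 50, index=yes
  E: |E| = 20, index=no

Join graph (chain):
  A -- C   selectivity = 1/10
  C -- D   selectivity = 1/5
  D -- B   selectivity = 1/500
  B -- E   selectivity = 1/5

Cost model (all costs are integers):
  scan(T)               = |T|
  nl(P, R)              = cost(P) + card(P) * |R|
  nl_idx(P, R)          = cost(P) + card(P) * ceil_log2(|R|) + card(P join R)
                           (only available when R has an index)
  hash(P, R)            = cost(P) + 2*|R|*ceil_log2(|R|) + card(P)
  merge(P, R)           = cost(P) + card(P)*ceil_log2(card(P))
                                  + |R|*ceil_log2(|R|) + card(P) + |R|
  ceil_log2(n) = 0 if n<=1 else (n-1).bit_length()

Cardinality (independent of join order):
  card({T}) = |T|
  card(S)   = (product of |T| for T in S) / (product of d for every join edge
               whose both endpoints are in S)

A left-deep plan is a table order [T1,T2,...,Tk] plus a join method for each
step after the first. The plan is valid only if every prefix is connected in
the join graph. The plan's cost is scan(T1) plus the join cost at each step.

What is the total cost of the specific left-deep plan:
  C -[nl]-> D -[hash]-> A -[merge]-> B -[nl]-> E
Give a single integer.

240610

step 1: scan C: cost=60, card=60
step 2: join D via nl
    card(P join D) = 60*500/(5) = 6000
    cost = 60 + 60*500 = 30060
step 3: join A via hash
    card(P join A) = 6000*20/(10) = 12000
    cost = 30060 + 2*20*5 + 6000 = 36260
step 4: join B via merge
    card(P join B) = 12000*50/(500) = 1200
    cost = 36260 + 12000*14 + 50*6 + 12000 + 50 = 216610
step 5: join E via nl
    card(P join E) = 1200*20/(5) = 4800
    cost = 216610 + 1200*20 = 240610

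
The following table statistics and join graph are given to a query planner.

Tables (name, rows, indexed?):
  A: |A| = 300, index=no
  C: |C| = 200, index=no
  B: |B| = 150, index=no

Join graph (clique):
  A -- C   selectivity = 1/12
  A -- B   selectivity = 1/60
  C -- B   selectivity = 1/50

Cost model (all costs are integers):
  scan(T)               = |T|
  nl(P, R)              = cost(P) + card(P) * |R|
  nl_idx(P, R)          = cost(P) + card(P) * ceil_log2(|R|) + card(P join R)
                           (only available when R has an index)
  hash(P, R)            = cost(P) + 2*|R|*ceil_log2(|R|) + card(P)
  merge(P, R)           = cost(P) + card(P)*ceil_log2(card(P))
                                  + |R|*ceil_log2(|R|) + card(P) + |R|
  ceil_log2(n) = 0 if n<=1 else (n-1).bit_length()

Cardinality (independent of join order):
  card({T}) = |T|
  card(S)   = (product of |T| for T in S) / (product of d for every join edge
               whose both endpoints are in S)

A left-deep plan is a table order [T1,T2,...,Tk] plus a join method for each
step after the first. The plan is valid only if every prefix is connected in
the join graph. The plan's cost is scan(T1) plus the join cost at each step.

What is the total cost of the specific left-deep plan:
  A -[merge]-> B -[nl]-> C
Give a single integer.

154650

step 1: scan A: cost=300, card=300
step 2: join B via merge
    card(P join B) = 300*150/(60) = 750
    cost = 300 + 300*9 + 150*8 + 300 + 150 = 4650
step 3: join C via nl
    card(P join C) = 750*200/(12*50) = 250
    cost = 4650 + 750*200 = 154650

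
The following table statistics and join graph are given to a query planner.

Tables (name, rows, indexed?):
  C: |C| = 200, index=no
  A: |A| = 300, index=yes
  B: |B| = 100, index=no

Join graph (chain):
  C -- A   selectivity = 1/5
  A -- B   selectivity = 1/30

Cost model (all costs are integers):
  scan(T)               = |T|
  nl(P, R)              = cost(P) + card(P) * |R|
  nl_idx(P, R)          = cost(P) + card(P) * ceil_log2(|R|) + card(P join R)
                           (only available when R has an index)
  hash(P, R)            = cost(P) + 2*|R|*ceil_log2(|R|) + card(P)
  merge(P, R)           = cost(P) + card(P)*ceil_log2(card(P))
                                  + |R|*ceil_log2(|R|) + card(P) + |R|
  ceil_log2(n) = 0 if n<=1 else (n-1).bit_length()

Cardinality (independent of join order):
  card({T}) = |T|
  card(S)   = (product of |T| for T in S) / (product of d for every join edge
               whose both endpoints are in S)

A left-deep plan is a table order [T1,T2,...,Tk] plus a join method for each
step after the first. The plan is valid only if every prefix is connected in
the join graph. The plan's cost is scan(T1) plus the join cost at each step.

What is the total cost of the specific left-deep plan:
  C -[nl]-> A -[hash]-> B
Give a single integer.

step 1: scan C: cost=200, card=200
step 2: join A via nl
    card(P join A) = 200*300/(5) = 12000
    cost = 200 + 200*300 = 60200
step 3: join B via hash
    card(P join B) = 12000*100/(30) = 40000
    cost = 60200 + 2*100*7 + 12000 = 73600

73600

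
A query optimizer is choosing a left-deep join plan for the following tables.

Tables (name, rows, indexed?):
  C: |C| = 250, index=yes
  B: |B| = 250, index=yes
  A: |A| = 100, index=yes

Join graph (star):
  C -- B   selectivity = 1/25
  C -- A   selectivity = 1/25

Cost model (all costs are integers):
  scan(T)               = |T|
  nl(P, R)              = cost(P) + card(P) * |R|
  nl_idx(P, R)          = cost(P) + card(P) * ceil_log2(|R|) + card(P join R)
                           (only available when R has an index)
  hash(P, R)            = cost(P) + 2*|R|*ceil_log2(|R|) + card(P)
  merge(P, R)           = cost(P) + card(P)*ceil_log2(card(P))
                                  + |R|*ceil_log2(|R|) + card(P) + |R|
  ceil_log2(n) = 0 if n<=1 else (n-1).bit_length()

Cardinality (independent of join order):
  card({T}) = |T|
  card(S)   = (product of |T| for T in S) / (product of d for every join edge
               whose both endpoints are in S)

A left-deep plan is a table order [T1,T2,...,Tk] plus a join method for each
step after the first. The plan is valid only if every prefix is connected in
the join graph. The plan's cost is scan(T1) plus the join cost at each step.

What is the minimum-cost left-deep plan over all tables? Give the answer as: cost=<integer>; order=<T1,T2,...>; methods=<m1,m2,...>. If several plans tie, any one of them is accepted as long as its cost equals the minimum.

cost=6900; order=A,C,B; methods=nl_idx,hash

Selinger DP (subsets sized 1..n):
  {C}: scan cost=250, card=250
  {B}: scan cost=250, card=250
  {A}: scan cost=100, card=100
  {BC}: card=2500; try (C,hash)→4500, (B,hash)→4500, (C,merge)→4750, (C,nl_idx)→4750, (B,merge)→4750, (B,nl_idx)→4750 …(+2); best=4500 via (C,hash)
  {AC}: card=1000; try (C,nl_idx)→1900, (A,hash)→1900, (A,nl_idx)→3000, (C,merge)→3150, (A,merge)→3300, (C,hash)→4200 …(+2); best=1900 via (C,nl_idx)
  {ABC}: card=10000; try (B,hash)→6900, (A,hash)→8400, (B,merge)→15150, (B,nl_idx)→19900, (A,nl_idx)→32000, (A,merge)→37800 …(+2); best=6900 via (B,hash)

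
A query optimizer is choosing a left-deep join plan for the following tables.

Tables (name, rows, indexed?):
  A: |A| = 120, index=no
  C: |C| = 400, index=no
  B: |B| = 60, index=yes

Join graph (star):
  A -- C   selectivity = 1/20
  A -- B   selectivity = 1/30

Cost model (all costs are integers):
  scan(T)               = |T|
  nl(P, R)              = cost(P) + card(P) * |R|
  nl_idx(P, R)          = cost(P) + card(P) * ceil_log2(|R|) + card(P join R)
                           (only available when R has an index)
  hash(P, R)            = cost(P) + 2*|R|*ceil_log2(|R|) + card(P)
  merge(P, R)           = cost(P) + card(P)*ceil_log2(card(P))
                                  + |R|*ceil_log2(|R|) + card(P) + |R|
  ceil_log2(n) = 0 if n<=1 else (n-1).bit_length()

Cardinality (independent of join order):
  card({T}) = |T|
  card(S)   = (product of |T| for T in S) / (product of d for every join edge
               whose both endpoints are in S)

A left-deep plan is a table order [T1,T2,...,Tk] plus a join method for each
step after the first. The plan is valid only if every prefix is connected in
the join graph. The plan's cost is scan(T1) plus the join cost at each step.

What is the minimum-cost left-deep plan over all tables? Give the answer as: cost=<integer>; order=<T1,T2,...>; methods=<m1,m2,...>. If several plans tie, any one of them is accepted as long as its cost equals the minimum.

cost=5600; order=C,A,B; methods=hash,hash

Selinger DP (subsets sized 1..n):
  {A}: scan cost=120, card=120
  {C}: scan cost=400, card=400
  {B}: scan cost=60, card=60
  {AC}: card=2400; try (A,hash)→2480, (C,merge)→5080, (A,merge)→5360, (C,hash)→7440, (C,nl)→48120, (A,nl)→48400; best=2480 via (A,hash)
  {AB}: card=240; try (B,hash)→960, (B,nl_idx)→1080, (A,merge)→1440, (B,merge)→1500, (A,hash)→1800, (A,nl)→7260 …(+1); best=960 via (B,hash)
  {ABC}: card=4800; try (B,hash)→5600, (C,merge)→7120, (C,hash)→8400, (B,nl_idx)→21680, (B,merge)→34100, (C,nl)→96960 …(+1); best=5600 via (B,hash)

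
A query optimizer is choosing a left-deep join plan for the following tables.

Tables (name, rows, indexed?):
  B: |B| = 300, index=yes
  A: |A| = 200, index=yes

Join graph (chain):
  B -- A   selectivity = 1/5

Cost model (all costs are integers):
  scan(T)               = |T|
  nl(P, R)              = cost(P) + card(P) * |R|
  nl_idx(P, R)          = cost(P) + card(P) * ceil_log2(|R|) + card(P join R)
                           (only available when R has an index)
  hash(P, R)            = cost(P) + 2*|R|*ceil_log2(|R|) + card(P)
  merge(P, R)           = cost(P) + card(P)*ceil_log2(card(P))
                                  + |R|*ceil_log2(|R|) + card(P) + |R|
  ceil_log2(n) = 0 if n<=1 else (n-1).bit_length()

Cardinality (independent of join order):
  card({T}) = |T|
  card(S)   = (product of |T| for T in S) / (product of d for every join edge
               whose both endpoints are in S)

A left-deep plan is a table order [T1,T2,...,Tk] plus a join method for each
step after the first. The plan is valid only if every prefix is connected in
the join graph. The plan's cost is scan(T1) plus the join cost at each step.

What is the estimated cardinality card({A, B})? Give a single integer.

Tables in S: A(200), B(300)
Edges inside S: B-A(d=5)
numerator = 200 * 300 = 60000
denominator = 5 = 5
card(S) = 60000 / 5 = 12000

12000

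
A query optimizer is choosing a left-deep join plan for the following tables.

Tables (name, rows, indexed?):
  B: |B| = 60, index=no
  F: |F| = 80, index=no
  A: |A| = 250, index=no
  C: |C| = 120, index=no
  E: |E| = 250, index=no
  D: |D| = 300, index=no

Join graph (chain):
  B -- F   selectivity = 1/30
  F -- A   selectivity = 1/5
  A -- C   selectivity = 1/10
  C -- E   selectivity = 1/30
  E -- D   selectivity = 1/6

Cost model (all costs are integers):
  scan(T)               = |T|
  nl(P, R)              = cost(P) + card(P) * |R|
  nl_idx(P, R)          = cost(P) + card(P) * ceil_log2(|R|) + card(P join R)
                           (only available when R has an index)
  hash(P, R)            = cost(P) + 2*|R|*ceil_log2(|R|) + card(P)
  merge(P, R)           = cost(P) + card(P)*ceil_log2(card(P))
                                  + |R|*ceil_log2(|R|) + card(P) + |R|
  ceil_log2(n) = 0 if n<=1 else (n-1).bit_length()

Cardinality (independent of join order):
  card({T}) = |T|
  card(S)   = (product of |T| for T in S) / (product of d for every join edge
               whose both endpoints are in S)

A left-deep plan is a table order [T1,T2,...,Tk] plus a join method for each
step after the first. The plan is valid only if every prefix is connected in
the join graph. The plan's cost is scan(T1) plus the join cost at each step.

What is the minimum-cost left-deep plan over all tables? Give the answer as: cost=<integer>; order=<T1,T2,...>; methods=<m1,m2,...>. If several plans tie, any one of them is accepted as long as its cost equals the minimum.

cost=919650; order=F,B,A,C,E,D; methods=hash,merge,hash,hash,hash

Selinger DP (subsets sized 1..n):
  {B}: scan cost=60, card=60
  {F}: scan cost=80, card=80
  {A}: scan cost=250, card=250
  {C}: scan cost=120, card=120
  {E}: scan cost=250, card=250
  {D}: scan cost=300, card=300
  {BF}: card=160; try (B,hash)→880, (F,merge)→1120, (B,merge)→1140, (F,hash)→1240, (F,nl)→4860, (B,nl)→4880; best=880 via (B,hash)
  {AF}: card=4000; try (F,hash)→1620, (A,merge)→2970, (F,merge)→3140, (A,hash)→4160, (A,nl)→20080, (F,nl)→20250; best=1620 via (F,hash)
  {AC}: card=3000; try (C,hash)→2180, (A,merge)→3330, (C,merge)→3460, (A,hash)→4240, (A,nl)→30120, (C,nl)→30250; best=2180 via (C,hash)
  {CE}: card=1000; try (C,hash)→2180, (E,merge)→3330, (C,merge)→3460, (E,hash)→4240, (E,nl)→30120, (C,nl)→30250; best=2180 via (C,hash)
  {DE}: card=12500; try (E,hash)→4600, (D,merge)→5500, (E,merge)→5550, (D,hash)→5900, (D,nl)→75250, (E,nl)→75300; best=4600 via (E,hash)
  {ABF}: card=8000; try (A,merge)→4570, (A,hash)→5040, (B,hash)→6340, (A,nl)→40880, (B,merge)→54040, (B,nl)→241620; best=4570 via (A,merge)
  {ACF}: card=48000; try (F,hash)→6300, (C,hash)→7300, (F,merge)→41820, (C,merge)→54580, (F,nl)→242180, (C,nl)→481620; best=6300 via (F,hash)
  {ACE}: card=25000; try (A,hash)→7180, (E,hash)→9180, (A,merge)→15430, (E,merge)→43430, (A,nl)→252180, (E,nl)→752180; best=7180 via (A,hash)
  {CDE}: card=50000; try (D,hash)→8580, (D,merge)→16180, (C,hash)→18780, (C,merge)→193060, (D,nl)→302180, (C,nl)→1504600; best=8580 via (D,hash)
  {ABCF}: card=96000; try (C,hash)→14250, (B,hash)→55020, (C,merge)→117530, (B,merge)→822720, (C,nl)→964570, (B,nl)→2886300; best=14250 via (C,hash)
  {ACEF}: card=400000; try (F,hash)→33300, (E,hash)→58300, (F,merge)→407820, (E,merge)→824550, (F,nl)→2007180, (E,nl)→12006300; best=33300 via (F,hash)
  {ACDE}: card=1250000; try (D,hash)→37580, (A,hash)→62580, (D,merge)→410180, (A,merge)→860830, (D,nl)→7507180, (A,nl)→12508580; best=37580 via (D,hash)
  {ABCEF}: card=800000; try (E,hash)→114250, (B,hash)→434020, (E,merge)→1744500, (B,merge)→8033720, (E,nl)→24014250, (B,nl)→24033300; best=114250 via (E,hash)
  {ACDEF}: card=20000000; try (D,hash)→438700, (F,hash)→1288700, (D,merge)→8036300, (F,merge)→27538220, (F,nl)→100037580, (D,nl)→120033300; best=438700 via (D,hash)
  {ABCDEF}: card=40000000; try (D,hash)→919650, (D,merge)→16917250, (B,hash)→20439420, (D,nl)→240114250, (B,merge)→520439120, (B,nl)→1200438700; best=919650 via (D,hash)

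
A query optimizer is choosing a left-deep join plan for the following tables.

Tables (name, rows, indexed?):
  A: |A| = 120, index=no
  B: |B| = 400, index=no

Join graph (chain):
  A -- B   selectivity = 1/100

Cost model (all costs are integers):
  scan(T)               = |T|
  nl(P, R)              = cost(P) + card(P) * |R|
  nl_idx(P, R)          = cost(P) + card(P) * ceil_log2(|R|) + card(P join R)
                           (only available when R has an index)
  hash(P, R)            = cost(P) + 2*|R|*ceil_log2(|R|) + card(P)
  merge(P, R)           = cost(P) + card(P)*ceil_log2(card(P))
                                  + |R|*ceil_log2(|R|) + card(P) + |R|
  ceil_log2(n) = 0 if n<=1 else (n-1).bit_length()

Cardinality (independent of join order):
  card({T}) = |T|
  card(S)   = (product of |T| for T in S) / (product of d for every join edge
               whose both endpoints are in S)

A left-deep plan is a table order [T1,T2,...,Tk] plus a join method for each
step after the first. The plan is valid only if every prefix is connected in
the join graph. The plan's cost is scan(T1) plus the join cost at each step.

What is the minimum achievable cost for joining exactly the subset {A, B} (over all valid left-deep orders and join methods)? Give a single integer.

2480

Selinger DP over subsets of {A,B}:
  {A}: scan cost=120, card=120
  {B}: scan cost=400, card=400
  {AB}: card=480; try (A,hash)→2480, (B,merge)→5080, (A,merge)→5360, (B,hash)→7440, (B,nl)→48120, (A,nl)→48400; best=2480 via (A,hash)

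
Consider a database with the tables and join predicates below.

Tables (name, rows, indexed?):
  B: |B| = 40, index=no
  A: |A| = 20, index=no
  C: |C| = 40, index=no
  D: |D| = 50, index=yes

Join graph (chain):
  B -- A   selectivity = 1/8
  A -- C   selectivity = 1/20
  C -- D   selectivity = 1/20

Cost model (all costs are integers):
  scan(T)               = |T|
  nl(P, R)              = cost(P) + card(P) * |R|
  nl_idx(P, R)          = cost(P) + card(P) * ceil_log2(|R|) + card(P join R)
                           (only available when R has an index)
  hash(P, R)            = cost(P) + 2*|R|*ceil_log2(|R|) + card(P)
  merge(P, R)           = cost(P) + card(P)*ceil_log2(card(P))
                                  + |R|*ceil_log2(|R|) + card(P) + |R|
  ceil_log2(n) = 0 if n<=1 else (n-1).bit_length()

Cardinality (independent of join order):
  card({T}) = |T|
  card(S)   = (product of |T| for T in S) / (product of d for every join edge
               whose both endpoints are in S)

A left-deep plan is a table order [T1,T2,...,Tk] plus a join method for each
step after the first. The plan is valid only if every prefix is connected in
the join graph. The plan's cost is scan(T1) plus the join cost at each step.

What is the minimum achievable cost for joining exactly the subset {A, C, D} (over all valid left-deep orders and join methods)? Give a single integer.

Selinger DP over subsets of {A,C,D}:
  {A}: scan cost=20, card=20
  {C}: scan cost=40, card=40
  {D}: scan cost=50, card=50
  {AC}: card=40; try (A,hash)→280, (C,merge)→420, (A,merge)→440, (C,hash)→520, (C,nl)→820, (A,nl)→840; best=280 via (A,hash)
  {CD}: card=100; try (D,nl_idx)→380, (C,hash)→580, (D,merge)→670, (D,hash)→680, (C,merge)→680, (D,nl)→2040 …(+1); best=380 via (D,nl_idx)
  {ACD}: card=100; try (D,nl_idx)→620, (A,hash)→680, (D,merge)→910, (D,hash)→920, (A,merge)→1300, (D,nl)→2280 …(+1); best=620 via (D,nl_idx)

620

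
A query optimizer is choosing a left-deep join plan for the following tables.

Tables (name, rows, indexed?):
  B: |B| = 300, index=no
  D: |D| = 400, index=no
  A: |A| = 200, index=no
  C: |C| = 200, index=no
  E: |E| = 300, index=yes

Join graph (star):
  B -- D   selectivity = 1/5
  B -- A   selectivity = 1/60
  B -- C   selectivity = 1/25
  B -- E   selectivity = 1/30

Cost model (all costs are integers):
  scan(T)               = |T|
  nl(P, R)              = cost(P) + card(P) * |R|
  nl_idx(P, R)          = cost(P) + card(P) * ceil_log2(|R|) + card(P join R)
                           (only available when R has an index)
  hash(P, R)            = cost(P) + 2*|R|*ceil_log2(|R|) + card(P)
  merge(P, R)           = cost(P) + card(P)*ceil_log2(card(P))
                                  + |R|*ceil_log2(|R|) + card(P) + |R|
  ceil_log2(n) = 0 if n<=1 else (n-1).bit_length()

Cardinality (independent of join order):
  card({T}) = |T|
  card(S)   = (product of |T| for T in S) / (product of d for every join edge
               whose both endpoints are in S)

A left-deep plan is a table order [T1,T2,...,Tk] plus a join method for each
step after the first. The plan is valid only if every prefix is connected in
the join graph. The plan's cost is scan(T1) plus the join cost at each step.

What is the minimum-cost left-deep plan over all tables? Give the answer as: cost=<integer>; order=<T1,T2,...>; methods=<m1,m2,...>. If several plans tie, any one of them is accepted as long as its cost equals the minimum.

Selinger DP (subsets sized 1..n):
  {B}: scan cost=300, card=300
  {D}: scan cost=400, card=400
  {A}: scan cost=200, card=200
  {C}: scan cost=200, card=200
  {E}: scan cost=300, card=300
  {BD}: card=24000; try (B,hash)→6200, (D,merge)→7300, (B,merge)→7400, (D,hash)→7800, (D,nl)→120300, (B,nl)→120400; best=6200 via (B,hash)
  {AB}: card=1000; try (A,hash)→3800, (B,merge)→5000, (A,merge)→5100, (B,hash)→5800, (B,nl)→60200, (A,nl)→60300; best=3800 via (A,hash)
  {BC}: card=2400; try (C,hash)→3800, (B,merge)→5000, (C,merge)→5100, (B,hash)→5800, (B,nl)→60200, (C,nl)→60300; best=3800 via (C,hash)
  {BE}: card=3000; try (E,hash)→6000, (E,nl_idx)→6000, (B,hash)→6000, (E,merge)→6300, (B,merge)→6300, (E,nl)→90300 …(+1); best=6000 via (E,hash)
  {ABD}: card=80000; try (D,hash)→12000, (D,merge)→18800, (A,hash)→33400, (A,merge)→392000, (D,nl)→403800, (A,nl)→4806200; best=12000 via (D,hash)
  {BCD}: card=192000; try (D,hash)→13400, (C,hash)→33400, (D,merge)→39000, (C,merge)→392000, (D,nl)→963800, (C,nl)→4806200; best=13400 via (D,hash)
  {BDE}: card=240000; try (D,hash)→16200, (E,hash)→35600, (D,merge)→49000, (E,merge)→393200, (E,nl_idx)→462200, (D,nl)→1206000 …(+1); best=16200 via (D,hash)
  {ABC}: card=8000; try (C,hash)→8000, (A,hash)→9400, (C,merge)→16600, (A,merge)→36800, (C,nl)→203800, (A,nl)→483800; best=8000 via (C,hash)
  {ABE}: card=10000; try (E,hash)→10200, (A,hash)→12200, (E,merge)→17800, (E,nl_idx)→22800, (A,merge)→46800, (E,nl)→303800 …(+1); best=10200 via (E,hash)
  {BCE}: card=24000; try (E,hash)→11600, (C,hash)→12200, (E,merge)→38000, (C,merge)→46800, (E,nl_idx)→49400, (C,nl)→606000 …(+1); best=11600 via (E,hash)
  {ABCD}: card=640000; try (D,hash)→23200, (C,hash)→95200, (D,merge)→124000, (A,hash)→208600, (C,merge)→1453800, (D,nl)→3208000 …(+3); best=23200 via (D,hash)
  {ABDE}: card=800000; try (D,hash)→27400, (E,hash)→97400, (D,merge)→164200, (A,hash)→259400, (E,merge)→1455000, (E,nl_idx)→1532000 …(+4); best=27400 via (D,hash)
  {BCDE}: card=1920000; try (D,hash)→42800, (E,hash)→210800, (C,hash)→259400, (D,merge)→399600, (E,nl_idx)→3661400, (E,merge)→3664400 …(+4); best=42800 via (D,hash)
  {ABCE}: card=80000; try (E,hash)→21400, (C,hash)→23400, (A,hash)→38800, (E,merge)→123000, (E,nl_idx)→160000, (C,merge)→162000 …(+4); best=21400 via (E,hash)
  {ABCDE}: card=6400000; try (D,hash)→108600, (E,hash)→668600, (C,hash)→830600, (D,merge)→1465400, (A,hash)→1966000, (E,nl_idx)→12183200 …(+7); best=108600 via (D,hash)

cost=108600; order=B,A,C,E,D; methods=hash,hash,hash,hash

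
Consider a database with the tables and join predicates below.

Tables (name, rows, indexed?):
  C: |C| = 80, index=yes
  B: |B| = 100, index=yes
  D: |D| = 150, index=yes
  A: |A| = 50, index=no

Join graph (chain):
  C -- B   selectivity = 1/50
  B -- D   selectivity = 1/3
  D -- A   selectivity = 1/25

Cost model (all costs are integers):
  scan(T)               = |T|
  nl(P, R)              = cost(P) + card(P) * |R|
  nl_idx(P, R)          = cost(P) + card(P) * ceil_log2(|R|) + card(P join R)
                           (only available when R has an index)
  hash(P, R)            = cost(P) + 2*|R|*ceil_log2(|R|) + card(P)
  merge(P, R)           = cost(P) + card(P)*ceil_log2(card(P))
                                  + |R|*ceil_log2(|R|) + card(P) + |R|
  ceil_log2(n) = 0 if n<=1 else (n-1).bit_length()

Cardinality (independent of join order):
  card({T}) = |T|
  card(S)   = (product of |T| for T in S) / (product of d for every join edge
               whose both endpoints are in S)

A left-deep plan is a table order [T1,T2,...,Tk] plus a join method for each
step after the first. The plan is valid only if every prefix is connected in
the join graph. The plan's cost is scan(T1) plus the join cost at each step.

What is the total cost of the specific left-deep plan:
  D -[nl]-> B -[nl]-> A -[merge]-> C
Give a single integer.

step 1: scan D: cost=150, card=150
step 2: join B via nl
    card(P join B) = 150*100/(3) = 5000
    cost = 150 + 150*100 = 15150
step 3: join A via nl
    card(P join A) = 5000*50/(25) = 10000
    cost = 15150 + 5000*50 = 265150
step 4: join C via merge
    card(P join C) = 10000*80/(50) = 16000
    cost = 265150 + 10000*14 + 80*7 + 10000 + 80 = 415790

415790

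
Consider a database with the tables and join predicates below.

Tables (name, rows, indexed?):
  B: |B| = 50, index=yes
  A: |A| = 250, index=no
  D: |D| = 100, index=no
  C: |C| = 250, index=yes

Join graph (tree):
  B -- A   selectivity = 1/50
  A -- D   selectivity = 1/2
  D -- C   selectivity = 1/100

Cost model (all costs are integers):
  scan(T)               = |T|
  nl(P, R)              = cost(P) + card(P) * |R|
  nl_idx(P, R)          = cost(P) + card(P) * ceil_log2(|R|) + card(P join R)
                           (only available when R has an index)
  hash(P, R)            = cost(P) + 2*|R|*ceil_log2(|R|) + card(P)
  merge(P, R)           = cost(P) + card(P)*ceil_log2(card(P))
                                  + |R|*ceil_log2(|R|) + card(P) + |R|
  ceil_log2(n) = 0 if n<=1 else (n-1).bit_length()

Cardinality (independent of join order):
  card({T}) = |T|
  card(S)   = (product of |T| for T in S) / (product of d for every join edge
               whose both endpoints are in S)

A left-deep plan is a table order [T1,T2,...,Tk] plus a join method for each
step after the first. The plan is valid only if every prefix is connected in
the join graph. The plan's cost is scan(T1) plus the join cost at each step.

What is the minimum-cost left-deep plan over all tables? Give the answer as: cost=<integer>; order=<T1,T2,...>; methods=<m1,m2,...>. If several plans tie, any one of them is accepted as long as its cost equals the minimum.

cost=19250; order=A,B,D,C; methods=hash,hash,hash

Selinger DP (subsets sized 1..n):
  {B}: scan cost=50, card=50
  {A}: scan cost=250, card=250
  {D}: scan cost=100, card=100
  {C}: scan cost=250, card=250
  {AB}: card=250; try (B,hash)→1100, (B,nl_idx)→2000, (A,merge)→2650, (B,merge)→2850, (A,hash)→4100, (A,nl)→12550 …(+1); best=1100 via (B,hash)
  {AD}: card=12500; try (D,hash)→1900, (A,merge)→3150, (D,merge)→3300, (A,hash)→4200, (A,nl)→25100, (D,nl)→25250; best=1900 via (D,hash)
  {CD}: card=250; try (C,nl_idx)→1150, (D,hash)→1900, (C,merge)→3150, (D,merge)→3300, (C,hash)→4200, (C,nl)→25100 …(+1); best=1150 via (C,nl_idx)
  {ABD}: card=12500; try (D,hash)→2750, (D,merge)→4150, (B,hash)→15000, (D,nl)→26100, (B,nl_idx)→89400, (B,merge)→189750 …(+1); best=2750 via (D,hash)
  {ACD}: card=31250; try (A,hash)→5400, (A,merge)→5650, (C,hash)→18400, (A,nl)→63650, (C,nl_idx)→133150, (C,merge)→191650 …(+1); best=5400 via (A,hash)
  {ABCD}: card=31250; try (C,hash)→19250, (B,hash)→37250, (C,nl_idx)→134000, (C,merge)→192500, (B,nl_idx)→224150, (B,merge)→505750 …(+2); best=19250 via (C,hash)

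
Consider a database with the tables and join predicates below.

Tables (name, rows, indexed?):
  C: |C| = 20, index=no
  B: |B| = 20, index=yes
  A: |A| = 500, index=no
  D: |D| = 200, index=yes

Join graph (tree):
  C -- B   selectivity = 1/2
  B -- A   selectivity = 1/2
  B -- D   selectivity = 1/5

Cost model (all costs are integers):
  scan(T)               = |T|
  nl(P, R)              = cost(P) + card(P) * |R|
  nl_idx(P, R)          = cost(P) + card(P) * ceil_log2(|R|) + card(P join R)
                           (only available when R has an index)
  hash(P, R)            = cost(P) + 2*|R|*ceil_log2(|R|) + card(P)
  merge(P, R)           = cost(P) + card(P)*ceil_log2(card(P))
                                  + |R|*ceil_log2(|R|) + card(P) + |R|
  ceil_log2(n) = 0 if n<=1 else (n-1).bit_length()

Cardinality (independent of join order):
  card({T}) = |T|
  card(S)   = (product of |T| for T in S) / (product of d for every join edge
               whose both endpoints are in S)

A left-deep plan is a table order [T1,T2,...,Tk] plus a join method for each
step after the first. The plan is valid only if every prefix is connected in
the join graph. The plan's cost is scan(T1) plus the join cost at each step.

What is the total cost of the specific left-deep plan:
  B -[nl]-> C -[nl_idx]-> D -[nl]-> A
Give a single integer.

4010020

step 1: scan B: cost=20, card=20
step 2: join C via nl
    card(P join C) = 20*20/(2) = 200
    cost = 20 + 20*20 = 420
step 3: join D via nl_idx
    card(P join D) = 200*200/(5) = 8000
    cost = 420 + 200*8 + 8000 = 10020
step 4: join A via nl
    card(P join A) = 8000*500/(2) = 2000000
    cost = 10020 + 8000*500 = 4010020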